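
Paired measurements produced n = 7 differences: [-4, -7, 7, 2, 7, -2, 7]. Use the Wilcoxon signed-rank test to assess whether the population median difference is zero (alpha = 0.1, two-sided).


Step 1: Drop any zero differences (none here) and take |d_i|.
|d| = [4, 7, 7, 2, 7, 2, 7]
Step 2: Midrank |d_i| (ties get averaged ranks).
ranks: |4|->3, |7|->5.5, |7|->5.5, |2|->1.5, |7|->5.5, |2|->1.5, |7|->5.5
Step 3: Attach original signs; sum ranks with positive sign and with negative sign.
W+ = 5.5 + 1.5 + 5.5 + 5.5 = 18
W- = 3 + 5.5 + 1.5 = 10
(Check: W+ + W- = 28 should equal n(n+1)/2 = 28.)
Step 4: Test statistic W = min(W+, W-) = 10.
Step 5: Ties in |d|, so use the tie-corrected normal approximation.
        E[W] = n(n+1)/4 = 7*8/4 = 14.
        Tie groups: |d|=2 (t=2), |d|=7 (t=4); sum(t^3 - t) = 66.
        Var[W] = n(n+1)(2n+1)/24 - sum(t^3-t)/48 = 840/24 - 66/48 = 33.625.
        z = (W - E[W]) / sqrt(Var[W]) = (10 - 14) / 5.7987 = -0.6898.
        Two-sided p = 2*Phi(z) = 0.490314.
Step 6: alpha = 0.1. fail to reject H0.

W+ = 18, W- = 10, W = min = 10, p = 0.490314, fail to reject H0.


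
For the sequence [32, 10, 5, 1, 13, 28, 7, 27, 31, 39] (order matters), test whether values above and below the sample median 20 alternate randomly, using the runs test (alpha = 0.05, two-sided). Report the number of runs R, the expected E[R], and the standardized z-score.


Step 1: Compute median = 20; label A = above, B = below.
Labels in order: ABBBBABAAA  (n_A = 5, n_B = 5)
Step 2: Count runs R = 5.
Step 3: Under H0 (random ordering), E[R] = 2*n_A*n_B/(n_A+n_B) + 1 = 2*5*5/10 + 1 = 6.0000.
        Var[R] = 2*n_A*n_B*(2*n_A*n_B - n_A - n_B) / ((n_A+n_B)^2 * (n_A+n_B-1)) = 2000/900 = 2.2222.
        SD[R] = 1.4907.
Step 4: Continuity-corrected z = (R + 0.5 - E[R]) / SD[R] = (5 + 0.5 - 6.0000) / 1.4907 = -0.3354.
Step 5: Two-sided p-value via normal approximation = 2*(1 - Phi(|z|)) = 0.737316.
Step 6: alpha = 0.05. fail to reject H0.

R = 5, z = -0.3354, p = 0.737316, fail to reject H0.


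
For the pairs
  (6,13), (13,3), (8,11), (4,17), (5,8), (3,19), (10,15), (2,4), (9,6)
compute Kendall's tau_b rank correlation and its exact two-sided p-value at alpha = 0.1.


Step 1: Enumerate the 36 unordered pairs (i,j) with i<j and classify each by sign(x_j-x_i) * sign(y_j-y_i).
  (1,2):dx=+7,dy=-10->D; (1,3):dx=+2,dy=-2->D; (1,4):dx=-2,dy=+4->D; (1,5):dx=-1,dy=-5->C
  (1,6):dx=-3,dy=+6->D; (1,7):dx=+4,dy=+2->C; (1,8):dx=-4,dy=-9->C; (1,9):dx=+3,dy=-7->D
  (2,3):dx=-5,dy=+8->D; (2,4):dx=-9,dy=+14->D; (2,5):dx=-8,dy=+5->D; (2,6):dx=-10,dy=+16->D
  (2,7):dx=-3,dy=+12->D; (2,8):dx=-11,dy=+1->D; (2,9):dx=-4,dy=+3->D; (3,4):dx=-4,dy=+6->D
  (3,5):dx=-3,dy=-3->C; (3,6):dx=-5,dy=+8->D; (3,7):dx=+2,dy=+4->C; (3,8):dx=-6,dy=-7->C
  (3,9):dx=+1,dy=-5->D; (4,5):dx=+1,dy=-9->D; (4,6):dx=-1,dy=+2->D; (4,7):dx=+6,dy=-2->D
  (4,8):dx=-2,dy=-13->C; (4,9):dx=+5,dy=-11->D; (5,6):dx=-2,dy=+11->D; (5,7):dx=+5,dy=+7->C
  (5,8):dx=-3,dy=-4->C; (5,9):dx=+4,dy=-2->D; (6,7):dx=+7,dy=-4->D; (6,8):dx=-1,dy=-15->C
  (6,9):dx=+6,dy=-13->D; (7,8):dx=-8,dy=-11->C; (7,9):dx=-1,dy=-9->C; (8,9):dx=+7,dy=+2->C
Step 2: C = 13, D = 23, total pairs = 36.
Step 3: tau = (C - D)/(n(n-1)/2) = (13 - 23)/36 = -0.277778.
Step 4: Exact two-sided p-value (enumerate n! = 362880 permutations of y under H0): p = 0.358488.
Step 5: alpha = 0.1. fail to reject H0.

tau_b = -0.2778 (C=13, D=23), p = 0.358488, fail to reject H0.


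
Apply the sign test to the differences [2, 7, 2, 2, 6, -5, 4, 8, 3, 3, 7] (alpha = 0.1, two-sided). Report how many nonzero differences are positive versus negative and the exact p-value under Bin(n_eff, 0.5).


Step 1: Discard zero differences. Original n = 11; n_eff = number of nonzero differences = 11.
Nonzero differences (with sign): +2, +7, +2, +2, +6, -5, +4, +8, +3, +3, +7
Step 2: Count signs: positive = 10, negative = 1.
Step 3: Under H0: P(positive) = 0.5, so the number of positives S ~ Bin(11, 0.5).
Step 4: Two-sided exact p-value = sum of Bin(11,0.5) probabilities at or below the observed probability = 0.011719.
Step 5: alpha = 0.1. reject H0.

n_eff = 11, pos = 10, neg = 1, p = 0.011719, reject H0.


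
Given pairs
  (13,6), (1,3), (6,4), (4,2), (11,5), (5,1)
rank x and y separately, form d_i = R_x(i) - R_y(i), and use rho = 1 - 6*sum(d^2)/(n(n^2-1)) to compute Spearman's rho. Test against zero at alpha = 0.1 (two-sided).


Step 1: Rank x and y separately (midranks; no ties here).
rank(x): 13->6, 1->1, 6->4, 4->2, 11->5, 5->3
rank(y): 6->6, 3->3, 4->4, 2->2, 5->5, 1->1
Step 2: d_i = R_x(i) - R_y(i); compute d_i^2.
  (6-6)^2=0, (1-3)^2=4, (4-4)^2=0, (2-2)^2=0, (5-5)^2=0, (3-1)^2=4
sum(d^2) = 8.
Step 3: rho = 1 - 6*8 / (6*(6^2 - 1)) = 1 - 48/210 = 0.771429.
Step 4: Under H0, t = rho * sqrt((n-2)/(1-rho^2)) = 2.4247 ~ t(4).
Step 5: Two-sided p-value from the t-distribution with 4 df = 0.072397.
Step 6: alpha = 0.1. reject H0.

rho = 0.7714, p = 0.072397, reject H0 at alpha = 0.1.


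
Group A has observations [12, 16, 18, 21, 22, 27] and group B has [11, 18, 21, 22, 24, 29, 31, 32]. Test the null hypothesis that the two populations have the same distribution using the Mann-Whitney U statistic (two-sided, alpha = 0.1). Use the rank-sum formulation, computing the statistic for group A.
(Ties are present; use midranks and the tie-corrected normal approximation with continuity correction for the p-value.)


Step 1: Combine and sort all 14 observations; assign midranks.
sorted (value, group): (11,Y), (12,X), (16,X), (18,X), (18,Y), (21,X), (21,Y), (22,X), (22,Y), (24,Y), (27,X), (29,Y), (31,Y), (32,Y)
ranks: 11->1, 12->2, 16->3, 18->4.5, 18->4.5, 21->6.5, 21->6.5, 22->8.5, 22->8.5, 24->10, 27->11, 29->12, 31->13, 32->14
Step 2: Rank sum for X: R1 = 2 + 3 + 4.5 + 6.5 + 8.5 + 11 = 35.5.
Step 3: U_X = R1 - n1(n1+1)/2 = 35.5 - 6*7/2 = 35.5 - 21 = 14.5.
       U_Y = n1*n2 - U_X = 48 - 14.5 = 33.5.
Step 4: Ties are present, so use the tie-corrected normal approximation (with continuity correction) for the p-value.
Step 5: p-value = 0.243718; compare to alpha = 0.1. fail to reject H0.

U_X = 14.5, p = 0.243718, fail to reject H0 at alpha = 0.1.


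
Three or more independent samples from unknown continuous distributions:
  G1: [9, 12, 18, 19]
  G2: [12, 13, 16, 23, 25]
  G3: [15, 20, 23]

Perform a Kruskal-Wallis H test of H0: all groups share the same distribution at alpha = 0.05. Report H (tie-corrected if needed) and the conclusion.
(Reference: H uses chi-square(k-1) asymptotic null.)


Step 1: Combine all N = 12 observations and assign midranks.
sorted (value, group, rank): (9,G1,1), (12,G1,2.5), (12,G2,2.5), (13,G2,4), (15,G3,5), (16,G2,6), (18,G1,7), (19,G1,8), (20,G3,9), (23,G2,10.5), (23,G3,10.5), (25,G2,12)
Step 2: Sum ranks within each group.
R_1 = 18.5 (n_1 = 4)
R_2 = 35 (n_2 = 5)
R_3 = 24.5 (n_3 = 3)
Step 3: H = 12/(N(N+1)) * sum(R_i^2/n_i) - 3(N+1)
     = 12/(12*13) * (18.5^2/4 + 35^2/5 + 24.5^2/3) - 3*13
     = 0.076923 * 530.646 - 39
     = 1.818910.
Step 4: Ties present; correction factor C = 1 - 12/(12^3 - 12) = 0.993007. Corrected H = 1.818910 / 0.993007 = 1.831719.
Step 5: Under H0, H ~ chi^2(2); p-value = 0.400172.
Step 6: alpha = 0.05. fail to reject H0.

H = 1.8317, df = 2, p = 0.400172, fail to reject H0.


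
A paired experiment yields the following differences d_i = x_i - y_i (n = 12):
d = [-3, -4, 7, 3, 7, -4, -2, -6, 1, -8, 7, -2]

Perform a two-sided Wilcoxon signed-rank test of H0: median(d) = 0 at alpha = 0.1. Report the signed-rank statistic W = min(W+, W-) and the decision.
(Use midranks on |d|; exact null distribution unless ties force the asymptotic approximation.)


Step 1: Drop any zero differences (none here) and take |d_i|.
|d| = [3, 4, 7, 3, 7, 4, 2, 6, 1, 8, 7, 2]
Step 2: Midrank |d_i| (ties get averaged ranks).
ranks: |3|->4.5, |4|->6.5, |7|->10, |3|->4.5, |7|->10, |4|->6.5, |2|->2.5, |6|->8, |1|->1, |8|->12, |7|->10, |2|->2.5
Step 3: Attach original signs; sum ranks with positive sign and with negative sign.
W+ = 10 + 4.5 + 10 + 1 + 10 = 35.5
W- = 4.5 + 6.5 + 6.5 + 2.5 + 8 + 12 + 2.5 = 42.5
(Check: W+ + W- = 78 should equal n(n+1)/2 = 78.)
Step 4: Test statistic W = min(W+, W-) = 35.5.
Step 5: Ties in |d|, so use the tie-corrected normal approximation.
        E[W] = n(n+1)/4 = 12*13/4 = 39.
        Tie groups: |d|=2 (t=2), |d|=3 (t=2), |d|=4 (t=2), |d|=7 (t=3); sum(t^3 - t) = 42.
        Var[W] = n(n+1)(2n+1)/24 - sum(t^3-t)/48 = 3900/24 - 42/48 = 161.625.
        z = (W - E[W]) / sqrt(Var[W]) = (35.5 - 39) / 12.7132 = -0.2753.
        Two-sided p = 2*Phi(z) = 0.783082.
Step 6: alpha = 0.1. fail to reject H0.

W+ = 35.5, W- = 42.5, W = min = 35.5, p = 0.783082, fail to reject H0.


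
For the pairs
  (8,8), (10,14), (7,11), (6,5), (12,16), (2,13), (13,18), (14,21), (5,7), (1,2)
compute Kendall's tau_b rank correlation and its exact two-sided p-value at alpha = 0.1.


Step 1: Enumerate the 45 unordered pairs (i,j) with i<j and classify each by sign(x_j-x_i) * sign(y_j-y_i).
  (1,2):dx=+2,dy=+6->C; (1,3):dx=-1,dy=+3->D; (1,4):dx=-2,dy=-3->C; (1,5):dx=+4,dy=+8->C
  (1,6):dx=-6,dy=+5->D; (1,7):dx=+5,dy=+10->C; (1,8):dx=+6,dy=+13->C; (1,9):dx=-3,dy=-1->C
  (1,10):dx=-7,dy=-6->C; (2,3):dx=-3,dy=-3->C; (2,4):dx=-4,dy=-9->C; (2,5):dx=+2,dy=+2->C
  (2,6):dx=-8,dy=-1->C; (2,7):dx=+3,dy=+4->C; (2,8):dx=+4,dy=+7->C; (2,9):dx=-5,dy=-7->C
  (2,10):dx=-9,dy=-12->C; (3,4):dx=-1,dy=-6->C; (3,5):dx=+5,dy=+5->C; (3,6):dx=-5,dy=+2->D
  (3,7):dx=+6,dy=+7->C; (3,8):dx=+7,dy=+10->C; (3,9):dx=-2,dy=-4->C; (3,10):dx=-6,dy=-9->C
  (4,5):dx=+6,dy=+11->C; (4,6):dx=-4,dy=+8->D; (4,7):dx=+7,dy=+13->C; (4,8):dx=+8,dy=+16->C
  (4,9):dx=-1,dy=+2->D; (4,10):dx=-5,dy=-3->C; (5,6):dx=-10,dy=-3->C; (5,7):dx=+1,dy=+2->C
  (5,8):dx=+2,dy=+5->C; (5,9):dx=-7,dy=-9->C; (5,10):dx=-11,dy=-14->C; (6,7):dx=+11,dy=+5->C
  (6,8):dx=+12,dy=+8->C; (6,9):dx=+3,dy=-6->D; (6,10):dx=-1,dy=-11->C; (7,8):dx=+1,dy=+3->C
  (7,9):dx=-8,dy=-11->C; (7,10):dx=-12,dy=-16->C; (8,9):dx=-9,dy=-14->C; (8,10):dx=-13,dy=-19->C
  (9,10):dx=-4,dy=-5->C
Step 2: C = 39, D = 6, total pairs = 45.
Step 3: tau = (C - D)/(n(n-1)/2) = (39 - 6)/45 = 0.733333.
Step 4: Exact two-sided p-value (enumerate n! = 3628800 permutations of y under H0): p = 0.002213.
Step 5: alpha = 0.1. reject H0.

tau_b = 0.7333 (C=39, D=6), p = 0.002213, reject H0.


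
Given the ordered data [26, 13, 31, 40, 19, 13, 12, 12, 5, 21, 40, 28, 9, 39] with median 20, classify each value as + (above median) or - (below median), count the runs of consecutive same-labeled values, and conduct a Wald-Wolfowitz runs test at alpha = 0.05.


Step 1: Compute median = 20; label A = above, B = below.
Labels in order: ABAABBBBBAAABA  (n_A = 7, n_B = 7)
Step 2: Count runs R = 7.
Step 3: Under H0 (random ordering), E[R] = 2*n_A*n_B/(n_A+n_B) + 1 = 2*7*7/14 + 1 = 8.0000.
        Var[R] = 2*n_A*n_B*(2*n_A*n_B - n_A - n_B) / ((n_A+n_B)^2 * (n_A+n_B-1)) = 8232/2548 = 3.2308.
        SD[R] = 1.7974.
Step 4: Continuity-corrected z = (R + 0.5 - E[R]) / SD[R] = (7 + 0.5 - 8.0000) / 1.7974 = -0.2782.
Step 5: Two-sided p-value via normal approximation = 2*(1 - Phi(|z|)) = 0.780879.
Step 6: alpha = 0.05. fail to reject H0.

R = 7, z = -0.2782, p = 0.780879, fail to reject H0.


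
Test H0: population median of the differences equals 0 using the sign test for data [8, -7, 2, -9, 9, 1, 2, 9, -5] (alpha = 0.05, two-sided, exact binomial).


Step 1: Discard zero differences. Original n = 9; n_eff = number of nonzero differences = 9.
Nonzero differences (with sign): +8, -7, +2, -9, +9, +1, +2, +9, -5
Step 2: Count signs: positive = 6, negative = 3.
Step 3: Under H0: P(positive) = 0.5, so the number of positives S ~ Bin(9, 0.5).
Step 4: Two-sided exact p-value = sum of Bin(9,0.5) probabilities at or below the observed probability = 0.507812.
Step 5: alpha = 0.05. fail to reject H0.

n_eff = 9, pos = 6, neg = 3, p = 0.507812, fail to reject H0.


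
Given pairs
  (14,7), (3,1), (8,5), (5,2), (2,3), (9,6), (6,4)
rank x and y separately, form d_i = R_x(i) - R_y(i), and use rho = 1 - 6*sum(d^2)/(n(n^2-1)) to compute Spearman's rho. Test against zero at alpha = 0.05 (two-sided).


Step 1: Rank x and y separately (midranks; no ties here).
rank(x): 14->7, 3->2, 8->5, 5->3, 2->1, 9->6, 6->4
rank(y): 7->7, 1->1, 5->5, 2->2, 3->3, 6->6, 4->4
Step 2: d_i = R_x(i) - R_y(i); compute d_i^2.
  (7-7)^2=0, (2-1)^2=1, (5-5)^2=0, (3-2)^2=1, (1-3)^2=4, (6-6)^2=0, (4-4)^2=0
sum(d^2) = 6.
Step 3: rho = 1 - 6*6 / (7*(7^2 - 1)) = 1 - 36/336 = 0.892857.
Step 4: Under H0, t = rho * sqrt((n-2)/(1-rho^2)) = 4.4333 ~ t(5).
Step 5: Two-sided p-value from the t-distribution with 5 df = 0.006807.
Step 6: alpha = 0.05. reject H0.

rho = 0.8929, p = 0.006807, reject H0 at alpha = 0.05.


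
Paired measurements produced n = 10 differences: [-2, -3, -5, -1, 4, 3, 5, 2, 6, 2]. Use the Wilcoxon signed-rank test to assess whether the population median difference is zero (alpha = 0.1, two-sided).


Step 1: Drop any zero differences (none here) and take |d_i|.
|d| = [2, 3, 5, 1, 4, 3, 5, 2, 6, 2]
Step 2: Midrank |d_i| (ties get averaged ranks).
ranks: |2|->3, |3|->5.5, |5|->8.5, |1|->1, |4|->7, |3|->5.5, |5|->8.5, |2|->3, |6|->10, |2|->3
Step 3: Attach original signs; sum ranks with positive sign and with negative sign.
W+ = 7 + 5.5 + 8.5 + 3 + 10 + 3 = 37
W- = 3 + 5.5 + 8.5 + 1 = 18
(Check: W+ + W- = 55 should equal n(n+1)/2 = 55.)
Step 4: Test statistic W = min(W+, W-) = 18.
Step 5: Ties in |d|, so use the tie-corrected normal approximation.
        E[W] = n(n+1)/4 = 10*11/4 = 27.5.
        Tie groups: |d|=2 (t=3), |d|=3 (t=2), |d|=5 (t=2); sum(t^3 - t) = 36.
        Var[W] = n(n+1)(2n+1)/24 - sum(t^3-t)/48 = 2310/24 - 36/48 = 95.5.
        z = (W - E[W]) / sqrt(Var[W]) = (18 - 27.5) / 9.7724 = -0.9721.
        Two-sided p = 2*Phi(z) = 0.330989.
Step 6: alpha = 0.1. fail to reject H0.

W+ = 37, W- = 18, W = min = 18, p = 0.330989, fail to reject H0.


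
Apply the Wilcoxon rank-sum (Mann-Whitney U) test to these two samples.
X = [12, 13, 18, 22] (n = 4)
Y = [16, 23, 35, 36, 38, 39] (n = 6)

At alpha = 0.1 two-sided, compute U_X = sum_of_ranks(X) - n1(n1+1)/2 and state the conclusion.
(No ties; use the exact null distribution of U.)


Step 1: Combine and sort all 10 observations; assign midranks.
sorted (value, group): (12,X), (13,X), (16,Y), (18,X), (22,X), (23,Y), (35,Y), (36,Y), (38,Y), (39,Y)
ranks: 12->1, 13->2, 16->3, 18->4, 22->5, 23->6, 35->7, 36->8, 38->9, 39->10
Step 2: Rank sum for X: R1 = 1 + 2 + 4 + 5 = 12.
Step 3: U_X = R1 - n1(n1+1)/2 = 12 - 4*5/2 = 12 - 10 = 2.
       U_Y = n1*n2 - U_X = 24 - 2 = 22.
Step 4: No ties, so the exact null distribution of U (based on enumerating the C(10,4) = 210 equally likely rank assignments) gives the two-sided p-value.
Step 5: p-value = 0.038095; compare to alpha = 0.1. reject H0.

U_X = 2, p = 0.038095, reject H0 at alpha = 0.1.


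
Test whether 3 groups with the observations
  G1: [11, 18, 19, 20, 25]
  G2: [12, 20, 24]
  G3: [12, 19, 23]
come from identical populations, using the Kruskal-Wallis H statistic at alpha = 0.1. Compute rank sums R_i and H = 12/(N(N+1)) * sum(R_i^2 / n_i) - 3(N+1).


Step 1: Combine all N = 11 observations and assign midranks.
sorted (value, group, rank): (11,G1,1), (12,G2,2.5), (12,G3,2.5), (18,G1,4), (19,G1,5.5), (19,G3,5.5), (20,G1,7.5), (20,G2,7.5), (23,G3,9), (24,G2,10), (25,G1,11)
Step 2: Sum ranks within each group.
R_1 = 29 (n_1 = 5)
R_2 = 20 (n_2 = 3)
R_3 = 17 (n_3 = 3)
Step 3: H = 12/(N(N+1)) * sum(R_i^2/n_i) - 3(N+1)
     = 12/(11*12) * (29^2/5 + 20^2/3 + 17^2/3) - 3*12
     = 0.090909 * 397.867 - 36
     = 0.169697.
Step 4: Ties present; correction factor C = 1 - 18/(11^3 - 11) = 0.986364. Corrected H = 0.169697 / 0.986364 = 0.172043.
Step 5: Under H0, H ~ chi^2(2); p-value = 0.917574.
Step 6: alpha = 0.1. fail to reject H0.

H = 0.1720, df = 2, p = 0.917574, fail to reject H0.


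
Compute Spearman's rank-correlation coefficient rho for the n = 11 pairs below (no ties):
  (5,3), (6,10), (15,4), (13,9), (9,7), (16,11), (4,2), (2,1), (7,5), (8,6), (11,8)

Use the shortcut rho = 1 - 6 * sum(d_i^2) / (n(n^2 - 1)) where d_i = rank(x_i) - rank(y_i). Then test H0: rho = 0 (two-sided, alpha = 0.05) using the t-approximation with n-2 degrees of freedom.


Step 1: Rank x and y separately (midranks; no ties here).
rank(x): 5->3, 6->4, 15->10, 13->9, 9->7, 16->11, 4->2, 2->1, 7->5, 8->6, 11->8
rank(y): 3->3, 10->10, 4->4, 9->9, 7->7, 11->11, 2->2, 1->1, 5->5, 6->6, 8->8
Step 2: d_i = R_x(i) - R_y(i); compute d_i^2.
  (3-3)^2=0, (4-10)^2=36, (10-4)^2=36, (9-9)^2=0, (7-7)^2=0, (11-11)^2=0, (2-2)^2=0, (1-1)^2=0, (5-5)^2=0, (6-6)^2=0, (8-8)^2=0
sum(d^2) = 72.
Step 3: rho = 1 - 6*72 / (11*(11^2 - 1)) = 1 - 432/1320 = 0.672727.
Step 4: Under H0, t = rho * sqrt((n-2)/(1-rho^2)) = 2.7277 ~ t(9).
Step 5: Two-sided p-value from the t-distribution with 9 df = 0.023313.
Step 6: alpha = 0.05. reject H0.

rho = 0.6727, p = 0.023313, reject H0 at alpha = 0.05.


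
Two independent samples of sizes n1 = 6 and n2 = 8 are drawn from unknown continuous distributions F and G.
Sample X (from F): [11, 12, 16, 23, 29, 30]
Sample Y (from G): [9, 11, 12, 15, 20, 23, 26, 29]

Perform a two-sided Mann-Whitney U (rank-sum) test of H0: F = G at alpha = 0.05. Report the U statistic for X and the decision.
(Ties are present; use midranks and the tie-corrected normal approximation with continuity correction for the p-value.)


Step 1: Combine and sort all 14 observations; assign midranks.
sorted (value, group): (9,Y), (11,X), (11,Y), (12,X), (12,Y), (15,Y), (16,X), (20,Y), (23,X), (23,Y), (26,Y), (29,X), (29,Y), (30,X)
ranks: 9->1, 11->2.5, 11->2.5, 12->4.5, 12->4.5, 15->6, 16->7, 20->8, 23->9.5, 23->9.5, 26->11, 29->12.5, 29->12.5, 30->14
Step 2: Rank sum for X: R1 = 2.5 + 4.5 + 7 + 9.5 + 12.5 + 14 = 50.
Step 3: U_X = R1 - n1(n1+1)/2 = 50 - 6*7/2 = 50 - 21 = 29.
       U_Y = n1*n2 - U_X = 48 - 29 = 19.
Step 4: Ties are present, so use the tie-corrected normal approximation (with continuity correction) for the p-value.
Step 5: p-value = 0.559545; compare to alpha = 0.05. fail to reject H0.

U_X = 29, p = 0.559545, fail to reject H0 at alpha = 0.05.


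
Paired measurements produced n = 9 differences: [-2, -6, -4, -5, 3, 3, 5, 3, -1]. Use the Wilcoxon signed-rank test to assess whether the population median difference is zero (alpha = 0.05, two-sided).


Step 1: Drop any zero differences (none here) and take |d_i|.
|d| = [2, 6, 4, 5, 3, 3, 5, 3, 1]
Step 2: Midrank |d_i| (ties get averaged ranks).
ranks: |2|->2, |6|->9, |4|->6, |5|->7.5, |3|->4, |3|->4, |5|->7.5, |3|->4, |1|->1
Step 3: Attach original signs; sum ranks with positive sign and with negative sign.
W+ = 4 + 4 + 7.5 + 4 = 19.5
W- = 2 + 9 + 6 + 7.5 + 1 = 25.5
(Check: W+ + W- = 45 should equal n(n+1)/2 = 45.)
Step 4: Test statistic W = min(W+, W-) = 19.5.
Step 5: Ties in |d|, so use the tie-corrected normal approximation.
        E[W] = n(n+1)/4 = 9*10/4 = 22.5.
        Tie groups: |d|=3 (t=3), |d|=5 (t=2); sum(t^3 - t) = 30.
        Var[W] = n(n+1)(2n+1)/24 - sum(t^3-t)/48 = 1710/24 - 30/48 = 70.625.
        z = (W - E[W]) / sqrt(Var[W]) = (19.5 - 22.5) / 8.4039 = -0.3570.
        Two-sided p = 2*Phi(z) = 0.721108.
Step 6: alpha = 0.05. fail to reject H0.

W+ = 19.5, W- = 25.5, W = min = 19.5, p = 0.721108, fail to reject H0.


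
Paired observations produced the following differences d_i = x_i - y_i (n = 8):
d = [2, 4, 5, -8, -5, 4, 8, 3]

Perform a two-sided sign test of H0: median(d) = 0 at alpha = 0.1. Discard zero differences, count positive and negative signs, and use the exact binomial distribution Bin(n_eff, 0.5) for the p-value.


Step 1: Discard zero differences. Original n = 8; n_eff = number of nonzero differences = 8.
Nonzero differences (with sign): +2, +4, +5, -8, -5, +4, +8, +3
Step 2: Count signs: positive = 6, negative = 2.
Step 3: Under H0: P(positive) = 0.5, so the number of positives S ~ Bin(8, 0.5).
Step 4: Two-sided exact p-value = sum of Bin(8,0.5) probabilities at or below the observed probability = 0.289062.
Step 5: alpha = 0.1. fail to reject H0.

n_eff = 8, pos = 6, neg = 2, p = 0.289062, fail to reject H0.


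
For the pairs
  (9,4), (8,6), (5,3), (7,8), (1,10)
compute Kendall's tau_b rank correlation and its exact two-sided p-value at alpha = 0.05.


Step 1: Enumerate the 10 unordered pairs (i,j) with i<j and classify each by sign(x_j-x_i) * sign(y_j-y_i).
  (1,2):dx=-1,dy=+2->D; (1,3):dx=-4,dy=-1->C; (1,4):dx=-2,dy=+4->D; (1,5):dx=-8,dy=+6->D
  (2,3):dx=-3,dy=-3->C; (2,4):dx=-1,dy=+2->D; (2,5):dx=-7,dy=+4->D; (3,4):dx=+2,dy=+5->C
  (3,5):dx=-4,dy=+7->D; (4,5):dx=-6,dy=+2->D
Step 2: C = 3, D = 7, total pairs = 10.
Step 3: tau = (C - D)/(n(n-1)/2) = (3 - 7)/10 = -0.400000.
Step 4: Exact two-sided p-value (enumerate n! = 120 permutations of y under H0): p = 0.483333.
Step 5: alpha = 0.05. fail to reject H0.

tau_b = -0.4000 (C=3, D=7), p = 0.483333, fail to reject H0.


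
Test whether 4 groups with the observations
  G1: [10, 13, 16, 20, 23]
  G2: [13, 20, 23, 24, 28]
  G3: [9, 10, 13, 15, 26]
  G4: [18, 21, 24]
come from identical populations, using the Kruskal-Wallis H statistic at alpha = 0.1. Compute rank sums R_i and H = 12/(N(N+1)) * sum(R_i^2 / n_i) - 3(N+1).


Step 1: Combine all N = 18 observations and assign midranks.
sorted (value, group, rank): (9,G3,1), (10,G1,2.5), (10,G3,2.5), (13,G1,5), (13,G2,5), (13,G3,5), (15,G3,7), (16,G1,8), (18,G4,9), (20,G1,10.5), (20,G2,10.5), (21,G4,12), (23,G1,13.5), (23,G2,13.5), (24,G2,15.5), (24,G4,15.5), (26,G3,17), (28,G2,18)
Step 2: Sum ranks within each group.
R_1 = 39.5 (n_1 = 5)
R_2 = 62.5 (n_2 = 5)
R_3 = 32.5 (n_3 = 5)
R_4 = 36.5 (n_4 = 3)
Step 3: H = 12/(N(N+1)) * sum(R_i^2/n_i) - 3(N+1)
     = 12/(18*19) * (39.5^2/5 + 62.5^2/5 + 32.5^2/5 + 36.5^2/3) - 3*19
     = 0.035088 * 1748.63 - 57
     = 4.355556.
Step 4: Ties present; correction factor C = 1 - 48/(18^3 - 18) = 0.991744. Corrected H = 4.355556 / 0.991744 = 4.391814.
Step 5: Under H0, H ~ chi^2(3); p-value = 0.222146.
Step 6: alpha = 0.1. fail to reject H0.

H = 4.3918, df = 3, p = 0.222146, fail to reject H0.


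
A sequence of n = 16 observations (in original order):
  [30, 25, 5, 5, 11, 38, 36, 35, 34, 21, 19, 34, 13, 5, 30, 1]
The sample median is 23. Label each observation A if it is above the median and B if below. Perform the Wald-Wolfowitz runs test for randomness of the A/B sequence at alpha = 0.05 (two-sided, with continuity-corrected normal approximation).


Step 1: Compute median = 23; label A = above, B = below.
Labels in order: AABBBAAAABBABBAB  (n_A = 8, n_B = 8)
Step 2: Count runs R = 8.
Step 3: Under H0 (random ordering), E[R] = 2*n_A*n_B/(n_A+n_B) + 1 = 2*8*8/16 + 1 = 9.0000.
        Var[R] = 2*n_A*n_B*(2*n_A*n_B - n_A - n_B) / ((n_A+n_B)^2 * (n_A+n_B-1)) = 14336/3840 = 3.7333.
        SD[R] = 1.9322.
Step 4: Continuity-corrected z = (R + 0.5 - E[R]) / SD[R] = (8 + 0.5 - 9.0000) / 1.9322 = -0.2588.
Step 5: Two-sided p-value via normal approximation = 2*(1 - Phi(|z|)) = 0.795809.
Step 6: alpha = 0.05. fail to reject H0.

R = 8, z = -0.2588, p = 0.795809, fail to reject H0.


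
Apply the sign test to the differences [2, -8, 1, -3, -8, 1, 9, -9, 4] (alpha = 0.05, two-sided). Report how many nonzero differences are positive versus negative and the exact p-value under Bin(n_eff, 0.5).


Step 1: Discard zero differences. Original n = 9; n_eff = number of nonzero differences = 9.
Nonzero differences (with sign): +2, -8, +1, -3, -8, +1, +9, -9, +4
Step 2: Count signs: positive = 5, negative = 4.
Step 3: Under H0: P(positive) = 0.5, so the number of positives S ~ Bin(9, 0.5).
Step 4: Two-sided exact p-value = sum of Bin(9,0.5) probabilities at or below the observed probability = 1.000000.
Step 5: alpha = 0.05. fail to reject H0.

n_eff = 9, pos = 5, neg = 4, p = 1.000000, fail to reject H0.


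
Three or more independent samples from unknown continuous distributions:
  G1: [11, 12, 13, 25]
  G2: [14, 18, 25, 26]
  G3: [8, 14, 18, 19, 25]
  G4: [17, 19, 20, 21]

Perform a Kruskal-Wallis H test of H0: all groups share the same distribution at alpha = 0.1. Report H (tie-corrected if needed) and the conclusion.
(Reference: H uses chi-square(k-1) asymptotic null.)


Step 1: Combine all N = 17 observations and assign midranks.
sorted (value, group, rank): (8,G3,1), (11,G1,2), (12,G1,3), (13,G1,4), (14,G2,5.5), (14,G3,5.5), (17,G4,7), (18,G2,8.5), (18,G3,8.5), (19,G3,10.5), (19,G4,10.5), (20,G4,12), (21,G4,13), (25,G1,15), (25,G2,15), (25,G3,15), (26,G2,17)
Step 2: Sum ranks within each group.
R_1 = 24 (n_1 = 4)
R_2 = 46 (n_2 = 4)
R_3 = 40.5 (n_3 = 5)
R_4 = 42.5 (n_4 = 4)
Step 3: H = 12/(N(N+1)) * sum(R_i^2/n_i) - 3(N+1)
     = 12/(17*18) * (24^2/4 + 46^2/4 + 40.5^2/5 + 42.5^2/4) - 3*18
     = 0.039216 * 1452.61 - 54
     = 2.965196.
Step 4: Ties present; correction factor C = 1 - 42/(17^3 - 17) = 0.991422. Corrected H = 2.965196 / 0.991422 = 2.990853.
Step 5: Under H0, H ~ chi^2(3); p-value = 0.393038.
Step 6: alpha = 0.1. fail to reject H0.

H = 2.9909, df = 3, p = 0.393038, fail to reject H0.


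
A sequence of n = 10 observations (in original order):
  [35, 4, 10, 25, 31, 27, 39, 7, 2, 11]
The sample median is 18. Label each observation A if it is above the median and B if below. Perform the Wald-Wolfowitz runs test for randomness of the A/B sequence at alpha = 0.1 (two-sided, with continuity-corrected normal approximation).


Step 1: Compute median = 18; label A = above, B = below.
Labels in order: ABBAAAABBB  (n_A = 5, n_B = 5)
Step 2: Count runs R = 4.
Step 3: Under H0 (random ordering), E[R] = 2*n_A*n_B/(n_A+n_B) + 1 = 2*5*5/10 + 1 = 6.0000.
        Var[R] = 2*n_A*n_B*(2*n_A*n_B - n_A - n_B) / ((n_A+n_B)^2 * (n_A+n_B-1)) = 2000/900 = 2.2222.
        SD[R] = 1.4907.
Step 4: Continuity-corrected z = (R + 0.5 - E[R]) / SD[R] = (4 + 0.5 - 6.0000) / 1.4907 = -1.0062.
Step 5: Two-sided p-value via normal approximation = 2*(1 - Phi(|z|)) = 0.314305.
Step 6: alpha = 0.1. fail to reject H0.

R = 4, z = -1.0062, p = 0.314305, fail to reject H0.


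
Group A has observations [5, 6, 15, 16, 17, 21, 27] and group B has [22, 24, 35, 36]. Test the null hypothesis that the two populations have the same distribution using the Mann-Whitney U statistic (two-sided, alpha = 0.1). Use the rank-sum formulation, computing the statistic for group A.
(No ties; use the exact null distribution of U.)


Step 1: Combine and sort all 11 observations; assign midranks.
sorted (value, group): (5,X), (6,X), (15,X), (16,X), (17,X), (21,X), (22,Y), (24,Y), (27,X), (35,Y), (36,Y)
ranks: 5->1, 6->2, 15->3, 16->4, 17->5, 21->6, 22->7, 24->8, 27->9, 35->10, 36->11
Step 2: Rank sum for X: R1 = 1 + 2 + 3 + 4 + 5 + 6 + 9 = 30.
Step 3: U_X = R1 - n1(n1+1)/2 = 30 - 7*8/2 = 30 - 28 = 2.
       U_Y = n1*n2 - U_X = 28 - 2 = 26.
Step 4: No ties, so the exact null distribution of U (based on enumerating the C(11,7) = 330 equally likely rank assignments) gives the two-sided p-value.
Step 5: p-value = 0.024242; compare to alpha = 0.1. reject H0.

U_X = 2, p = 0.024242, reject H0 at alpha = 0.1.


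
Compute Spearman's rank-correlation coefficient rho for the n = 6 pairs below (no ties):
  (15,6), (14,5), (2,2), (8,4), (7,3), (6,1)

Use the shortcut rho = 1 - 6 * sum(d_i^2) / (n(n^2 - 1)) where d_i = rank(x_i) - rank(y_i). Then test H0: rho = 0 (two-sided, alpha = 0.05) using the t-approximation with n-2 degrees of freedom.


Step 1: Rank x and y separately (midranks; no ties here).
rank(x): 15->6, 14->5, 2->1, 8->4, 7->3, 6->2
rank(y): 6->6, 5->5, 2->2, 4->4, 3->3, 1->1
Step 2: d_i = R_x(i) - R_y(i); compute d_i^2.
  (6-6)^2=0, (5-5)^2=0, (1-2)^2=1, (4-4)^2=0, (3-3)^2=0, (2-1)^2=1
sum(d^2) = 2.
Step 3: rho = 1 - 6*2 / (6*(6^2 - 1)) = 1 - 12/210 = 0.942857.
Step 4: Under H0, t = rho * sqrt((n-2)/(1-rho^2)) = 5.6595 ~ t(4).
Step 5: Two-sided p-value from the t-distribution with 4 df = 0.004805.
Step 6: alpha = 0.05. reject H0.

rho = 0.9429, p = 0.004805, reject H0 at alpha = 0.05.


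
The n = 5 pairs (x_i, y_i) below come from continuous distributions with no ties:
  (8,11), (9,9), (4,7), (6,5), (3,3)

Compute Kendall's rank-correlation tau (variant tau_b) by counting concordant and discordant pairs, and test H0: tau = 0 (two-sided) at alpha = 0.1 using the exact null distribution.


Step 1: Enumerate the 10 unordered pairs (i,j) with i<j and classify each by sign(x_j-x_i) * sign(y_j-y_i).
  (1,2):dx=+1,dy=-2->D; (1,3):dx=-4,dy=-4->C; (1,4):dx=-2,dy=-6->C; (1,5):dx=-5,dy=-8->C
  (2,3):dx=-5,dy=-2->C; (2,4):dx=-3,dy=-4->C; (2,5):dx=-6,dy=-6->C; (3,4):dx=+2,dy=-2->D
  (3,5):dx=-1,dy=-4->C; (4,5):dx=-3,dy=-2->C
Step 2: C = 8, D = 2, total pairs = 10.
Step 3: tau = (C - D)/(n(n-1)/2) = (8 - 2)/10 = 0.600000.
Step 4: Exact two-sided p-value (enumerate n! = 120 permutations of y under H0): p = 0.233333.
Step 5: alpha = 0.1. fail to reject H0.

tau_b = 0.6000 (C=8, D=2), p = 0.233333, fail to reject H0.


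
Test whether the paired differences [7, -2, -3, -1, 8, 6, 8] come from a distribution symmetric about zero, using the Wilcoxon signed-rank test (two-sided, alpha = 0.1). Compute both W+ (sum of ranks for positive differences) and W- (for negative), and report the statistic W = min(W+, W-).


Step 1: Drop any zero differences (none here) and take |d_i|.
|d| = [7, 2, 3, 1, 8, 6, 8]
Step 2: Midrank |d_i| (ties get averaged ranks).
ranks: |7|->5, |2|->2, |3|->3, |1|->1, |8|->6.5, |6|->4, |8|->6.5
Step 3: Attach original signs; sum ranks with positive sign and with negative sign.
W+ = 5 + 6.5 + 4 + 6.5 = 22
W- = 2 + 3 + 1 = 6
(Check: W+ + W- = 28 should equal n(n+1)/2 = 28.)
Step 4: Test statistic W = min(W+, W-) = 6.
Step 5: Ties in |d|, so use the tie-corrected normal approximation.
        E[W] = n(n+1)/4 = 7*8/4 = 14.
        Tie groups: |d|=8 (t=2); sum(t^3 - t) = 6.
        Var[W] = n(n+1)(2n+1)/24 - sum(t^3-t)/48 = 840/24 - 6/48 = 34.875.
        z = (W - E[W]) / sqrt(Var[W]) = (6 - 14) / 5.9055 = -1.3547.
        Two-sided p = 2*Phi(z) = 0.175523.
Step 6: alpha = 0.1. fail to reject H0.

W+ = 22, W- = 6, W = min = 6, p = 0.175523, fail to reject H0.


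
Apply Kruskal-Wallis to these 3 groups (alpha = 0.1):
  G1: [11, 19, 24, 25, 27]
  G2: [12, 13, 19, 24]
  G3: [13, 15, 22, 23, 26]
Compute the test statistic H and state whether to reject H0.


Step 1: Combine all N = 14 observations and assign midranks.
sorted (value, group, rank): (11,G1,1), (12,G2,2), (13,G2,3.5), (13,G3,3.5), (15,G3,5), (19,G1,6.5), (19,G2,6.5), (22,G3,8), (23,G3,9), (24,G1,10.5), (24,G2,10.5), (25,G1,12), (26,G3,13), (27,G1,14)
Step 2: Sum ranks within each group.
R_1 = 44 (n_1 = 5)
R_2 = 22.5 (n_2 = 4)
R_3 = 38.5 (n_3 = 5)
Step 3: H = 12/(N(N+1)) * sum(R_i^2/n_i) - 3(N+1)
     = 12/(14*15) * (44^2/5 + 22.5^2/4 + 38.5^2/5) - 3*15
     = 0.057143 * 810.212 - 45
     = 1.297857.
Step 4: Ties present; correction factor C = 1 - 18/(14^3 - 14) = 0.993407. Corrected H = 1.297857 / 0.993407 = 1.306471.
Step 5: Under H0, H ~ chi^2(2); p-value = 0.520359.
Step 6: alpha = 0.1. fail to reject H0.

H = 1.3065, df = 2, p = 0.520359, fail to reject H0.


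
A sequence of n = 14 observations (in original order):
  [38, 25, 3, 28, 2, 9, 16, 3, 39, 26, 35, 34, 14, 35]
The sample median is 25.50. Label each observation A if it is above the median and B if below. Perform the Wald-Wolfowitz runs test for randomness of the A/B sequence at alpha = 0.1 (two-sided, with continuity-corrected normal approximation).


Step 1: Compute median = 25.50; label A = above, B = below.
Labels in order: ABBABBBBAAAABA  (n_A = 7, n_B = 7)
Step 2: Count runs R = 7.
Step 3: Under H0 (random ordering), E[R] = 2*n_A*n_B/(n_A+n_B) + 1 = 2*7*7/14 + 1 = 8.0000.
        Var[R] = 2*n_A*n_B*(2*n_A*n_B - n_A - n_B) / ((n_A+n_B)^2 * (n_A+n_B-1)) = 8232/2548 = 3.2308.
        SD[R] = 1.7974.
Step 4: Continuity-corrected z = (R + 0.5 - E[R]) / SD[R] = (7 + 0.5 - 8.0000) / 1.7974 = -0.2782.
Step 5: Two-sided p-value via normal approximation = 2*(1 - Phi(|z|)) = 0.780879.
Step 6: alpha = 0.1. fail to reject H0.

R = 7, z = -0.2782, p = 0.780879, fail to reject H0.


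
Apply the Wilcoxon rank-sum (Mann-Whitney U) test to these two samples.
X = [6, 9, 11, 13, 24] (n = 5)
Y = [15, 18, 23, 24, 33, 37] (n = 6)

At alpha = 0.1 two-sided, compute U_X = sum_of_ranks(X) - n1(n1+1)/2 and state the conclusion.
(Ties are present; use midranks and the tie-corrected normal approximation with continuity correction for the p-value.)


Step 1: Combine and sort all 11 observations; assign midranks.
sorted (value, group): (6,X), (9,X), (11,X), (13,X), (15,Y), (18,Y), (23,Y), (24,X), (24,Y), (33,Y), (37,Y)
ranks: 6->1, 9->2, 11->3, 13->4, 15->5, 18->6, 23->7, 24->8.5, 24->8.5, 33->10, 37->11
Step 2: Rank sum for X: R1 = 1 + 2 + 3 + 4 + 8.5 = 18.5.
Step 3: U_X = R1 - n1(n1+1)/2 = 18.5 - 5*6/2 = 18.5 - 15 = 3.5.
       U_Y = n1*n2 - U_X = 30 - 3.5 = 26.5.
Step 4: Ties are present, so use the tie-corrected normal approximation (with continuity correction) for the p-value.
Step 5: p-value = 0.044126; compare to alpha = 0.1. reject H0.

U_X = 3.5, p = 0.044126, reject H0 at alpha = 0.1.


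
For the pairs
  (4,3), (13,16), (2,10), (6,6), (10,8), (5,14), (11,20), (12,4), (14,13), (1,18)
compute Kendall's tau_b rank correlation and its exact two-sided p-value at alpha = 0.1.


Step 1: Enumerate the 45 unordered pairs (i,j) with i<j and classify each by sign(x_j-x_i) * sign(y_j-y_i).
  (1,2):dx=+9,dy=+13->C; (1,3):dx=-2,dy=+7->D; (1,4):dx=+2,dy=+3->C; (1,5):dx=+6,dy=+5->C
  (1,6):dx=+1,dy=+11->C; (1,7):dx=+7,dy=+17->C; (1,8):dx=+8,dy=+1->C; (1,9):dx=+10,dy=+10->C
  (1,10):dx=-3,dy=+15->D; (2,3):dx=-11,dy=-6->C; (2,4):dx=-7,dy=-10->C; (2,5):dx=-3,dy=-8->C
  (2,6):dx=-8,dy=-2->C; (2,7):dx=-2,dy=+4->D; (2,8):dx=-1,dy=-12->C; (2,9):dx=+1,dy=-3->D
  (2,10):dx=-12,dy=+2->D; (3,4):dx=+4,dy=-4->D; (3,5):dx=+8,dy=-2->D; (3,6):dx=+3,dy=+4->C
  (3,7):dx=+9,dy=+10->C; (3,8):dx=+10,dy=-6->D; (3,9):dx=+12,dy=+3->C; (3,10):dx=-1,dy=+8->D
  (4,5):dx=+4,dy=+2->C; (4,6):dx=-1,dy=+8->D; (4,7):dx=+5,dy=+14->C; (4,8):dx=+6,dy=-2->D
  (4,9):dx=+8,dy=+7->C; (4,10):dx=-5,dy=+12->D; (5,6):dx=-5,dy=+6->D; (5,7):dx=+1,dy=+12->C
  (5,8):dx=+2,dy=-4->D; (5,9):dx=+4,dy=+5->C; (5,10):dx=-9,dy=+10->D; (6,7):dx=+6,dy=+6->C
  (6,8):dx=+7,dy=-10->D; (6,9):dx=+9,dy=-1->D; (6,10):dx=-4,dy=+4->D; (7,8):dx=+1,dy=-16->D
  (7,9):dx=+3,dy=-7->D; (7,10):dx=-10,dy=-2->C; (8,9):dx=+2,dy=+9->C; (8,10):dx=-11,dy=+14->D
  (9,10):dx=-13,dy=+5->D
Step 2: C = 23, D = 22, total pairs = 45.
Step 3: tau = (C - D)/(n(n-1)/2) = (23 - 22)/45 = 0.022222.
Step 4: Exact two-sided p-value (enumerate n! = 3628800 permutations of y under H0): p = 1.000000.
Step 5: alpha = 0.1. fail to reject H0.

tau_b = 0.0222 (C=23, D=22), p = 1.000000, fail to reject H0.


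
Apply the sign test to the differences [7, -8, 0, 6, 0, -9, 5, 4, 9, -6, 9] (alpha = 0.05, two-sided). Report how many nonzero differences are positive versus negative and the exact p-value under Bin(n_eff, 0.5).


Step 1: Discard zero differences. Original n = 11; n_eff = number of nonzero differences = 9.
Nonzero differences (with sign): +7, -8, +6, -9, +5, +4, +9, -6, +9
Step 2: Count signs: positive = 6, negative = 3.
Step 3: Under H0: P(positive) = 0.5, so the number of positives S ~ Bin(9, 0.5).
Step 4: Two-sided exact p-value = sum of Bin(9,0.5) probabilities at or below the observed probability = 0.507812.
Step 5: alpha = 0.05. fail to reject H0.

n_eff = 9, pos = 6, neg = 3, p = 0.507812, fail to reject H0.


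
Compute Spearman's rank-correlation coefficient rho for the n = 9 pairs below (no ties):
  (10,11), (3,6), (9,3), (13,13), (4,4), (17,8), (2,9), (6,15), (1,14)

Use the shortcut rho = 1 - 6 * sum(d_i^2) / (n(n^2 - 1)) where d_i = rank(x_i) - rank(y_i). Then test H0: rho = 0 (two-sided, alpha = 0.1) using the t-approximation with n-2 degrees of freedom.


Step 1: Rank x and y separately (midranks; no ties here).
rank(x): 10->7, 3->3, 9->6, 13->8, 4->4, 17->9, 2->2, 6->5, 1->1
rank(y): 11->6, 6->3, 3->1, 13->7, 4->2, 8->4, 9->5, 15->9, 14->8
Step 2: d_i = R_x(i) - R_y(i); compute d_i^2.
  (7-6)^2=1, (3-3)^2=0, (6-1)^2=25, (8-7)^2=1, (4-2)^2=4, (9-4)^2=25, (2-5)^2=9, (5-9)^2=16, (1-8)^2=49
sum(d^2) = 130.
Step 3: rho = 1 - 6*130 / (9*(9^2 - 1)) = 1 - 780/720 = -0.083333.
Step 4: Under H0, t = rho * sqrt((n-2)/(1-rho^2)) = -0.2212 ~ t(7).
Step 5: Two-sided p-value from the t-distribution with 7 df = 0.831214.
Step 6: alpha = 0.1. fail to reject H0.

rho = -0.0833, p = 0.831214, fail to reject H0 at alpha = 0.1.


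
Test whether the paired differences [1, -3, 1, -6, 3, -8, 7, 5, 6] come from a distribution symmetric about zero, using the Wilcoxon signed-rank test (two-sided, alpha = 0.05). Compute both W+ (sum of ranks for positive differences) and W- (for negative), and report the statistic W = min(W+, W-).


Step 1: Drop any zero differences (none here) and take |d_i|.
|d| = [1, 3, 1, 6, 3, 8, 7, 5, 6]
Step 2: Midrank |d_i| (ties get averaged ranks).
ranks: |1|->1.5, |3|->3.5, |1|->1.5, |6|->6.5, |3|->3.5, |8|->9, |7|->8, |5|->5, |6|->6.5
Step 3: Attach original signs; sum ranks with positive sign and with negative sign.
W+ = 1.5 + 1.5 + 3.5 + 8 + 5 + 6.5 = 26
W- = 3.5 + 6.5 + 9 = 19
(Check: W+ + W- = 45 should equal n(n+1)/2 = 45.)
Step 4: Test statistic W = min(W+, W-) = 19.
Step 5: Ties in |d|, so use the tie-corrected normal approximation.
        E[W] = n(n+1)/4 = 9*10/4 = 22.5.
        Tie groups: |d|=1 (t=2), |d|=3 (t=2), |d|=6 (t=2); sum(t^3 - t) = 18.
        Var[W] = n(n+1)(2n+1)/24 - sum(t^3-t)/48 = 1710/24 - 18/48 = 70.875.
        z = (W - E[W]) / sqrt(Var[W]) = (19 - 22.5) / 8.4187 = -0.4157.
        Two-sided p = 2*Phi(z) = 0.677600.
Step 6: alpha = 0.05. fail to reject H0.

W+ = 26, W- = 19, W = min = 19, p = 0.677600, fail to reject H0.


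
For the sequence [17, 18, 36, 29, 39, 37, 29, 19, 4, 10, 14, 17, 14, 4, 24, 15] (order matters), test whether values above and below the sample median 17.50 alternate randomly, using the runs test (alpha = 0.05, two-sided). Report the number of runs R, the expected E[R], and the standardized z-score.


Step 1: Compute median = 17.50; label A = above, B = below.
Labels in order: BAAAAAAABBBBBBAB  (n_A = 8, n_B = 8)
Step 2: Count runs R = 5.
Step 3: Under H0 (random ordering), E[R] = 2*n_A*n_B/(n_A+n_B) + 1 = 2*8*8/16 + 1 = 9.0000.
        Var[R] = 2*n_A*n_B*(2*n_A*n_B - n_A - n_B) / ((n_A+n_B)^2 * (n_A+n_B-1)) = 14336/3840 = 3.7333.
        SD[R] = 1.9322.
Step 4: Continuity-corrected z = (R + 0.5 - E[R]) / SD[R] = (5 + 0.5 - 9.0000) / 1.9322 = -1.8114.
Step 5: Two-sided p-value via normal approximation = 2*(1 - Phi(|z|)) = 0.070076.
Step 6: alpha = 0.05. fail to reject H0.

R = 5, z = -1.8114, p = 0.070076, fail to reject H0.


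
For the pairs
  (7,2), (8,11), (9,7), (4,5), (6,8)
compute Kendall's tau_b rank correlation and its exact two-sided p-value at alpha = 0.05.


Step 1: Enumerate the 10 unordered pairs (i,j) with i<j and classify each by sign(x_j-x_i) * sign(y_j-y_i).
  (1,2):dx=+1,dy=+9->C; (1,3):dx=+2,dy=+5->C; (1,4):dx=-3,dy=+3->D; (1,5):dx=-1,dy=+6->D
  (2,3):dx=+1,dy=-4->D; (2,4):dx=-4,dy=-6->C; (2,5):dx=-2,dy=-3->C; (3,4):dx=-5,dy=-2->C
  (3,5):dx=-3,dy=+1->D; (4,5):dx=+2,dy=+3->C
Step 2: C = 6, D = 4, total pairs = 10.
Step 3: tau = (C - D)/(n(n-1)/2) = (6 - 4)/10 = 0.200000.
Step 4: Exact two-sided p-value (enumerate n! = 120 permutations of y under H0): p = 0.816667.
Step 5: alpha = 0.05. fail to reject H0.

tau_b = 0.2000 (C=6, D=4), p = 0.816667, fail to reject H0.


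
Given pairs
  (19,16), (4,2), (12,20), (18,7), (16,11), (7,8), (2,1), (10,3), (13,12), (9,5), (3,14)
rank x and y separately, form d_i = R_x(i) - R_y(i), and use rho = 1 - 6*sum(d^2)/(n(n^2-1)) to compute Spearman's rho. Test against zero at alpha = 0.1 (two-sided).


Step 1: Rank x and y separately (midranks; no ties here).
rank(x): 19->11, 4->3, 12->7, 18->10, 16->9, 7->4, 2->1, 10->6, 13->8, 9->5, 3->2
rank(y): 16->10, 2->2, 20->11, 7->5, 11->7, 8->6, 1->1, 3->3, 12->8, 5->4, 14->9
Step 2: d_i = R_x(i) - R_y(i); compute d_i^2.
  (11-10)^2=1, (3-2)^2=1, (7-11)^2=16, (10-5)^2=25, (9-7)^2=4, (4-6)^2=4, (1-1)^2=0, (6-3)^2=9, (8-8)^2=0, (5-4)^2=1, (2-9)^2=49
sum(d^2) = 110.
Step 3: rho = 1 - 6*110 / (11*(11^2 - 1)) = 1 - 660/1320 = 0.500000.
Step 4: Under H0, t = rho * sqrt((n-2)/(1-rho^2)) = 1.7321 ~ t(9).
Step 5: Two-sided p-value from the t-distribution with 9 df = 0.117307.
Step 6: alpha = 0.1. fail to reject H0.

rho = 0.5000, p = 0.117307, fail to reject H0 at alpha = 0.1.


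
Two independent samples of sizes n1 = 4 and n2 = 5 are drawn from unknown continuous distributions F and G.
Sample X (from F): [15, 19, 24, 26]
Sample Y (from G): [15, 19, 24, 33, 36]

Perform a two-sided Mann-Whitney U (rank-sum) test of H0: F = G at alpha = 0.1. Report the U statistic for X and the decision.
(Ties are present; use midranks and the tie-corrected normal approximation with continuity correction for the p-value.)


Step 1: Combine and sort all 9 observations; assign midranks.
sorted (value, group): (15,X), (15,Y), (19,X), (19,Y), (24,X), (24,Y), (26,X), (33,Y), (36,Y)
ranks: 15->1.5, 15->1.5, 19->3.5, 19->3.5, 24->5.5, 24->5.5, 26->7, 33->8, 36->9
Step 2: Rank sum for X: R1 = 1.5 + 3.5 + 5.5 + 7 = 17.5.
Step 3: U_X = R1 - n1(n1+1)/2 = 17.5 - 4*5/2 = 17.5 - 10 = 7.5.
       U_Y = n1*n2 - U_X = 20 - 7.5 = 12.5.
Step 4: Ties are present, so use the tie-corrected normal approximation (with continuity correction) for the p-value.
Step 5: p-value = 0.619796; compare to alpha = 0.1. fail to reject H0.

U_X = 7.5, p = 0.619796, fail to reject H0 at alpha = 0.1.
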